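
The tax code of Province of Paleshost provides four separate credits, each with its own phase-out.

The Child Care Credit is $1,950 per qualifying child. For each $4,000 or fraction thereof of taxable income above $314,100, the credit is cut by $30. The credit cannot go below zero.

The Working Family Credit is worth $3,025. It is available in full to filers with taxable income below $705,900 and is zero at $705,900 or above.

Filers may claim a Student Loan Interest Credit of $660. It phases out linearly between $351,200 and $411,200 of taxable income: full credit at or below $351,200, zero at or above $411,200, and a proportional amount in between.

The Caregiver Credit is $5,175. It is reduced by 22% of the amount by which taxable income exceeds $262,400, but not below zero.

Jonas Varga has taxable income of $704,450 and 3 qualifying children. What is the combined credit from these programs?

$5,935

Child Care Credit: base = 3 × $1,950 = $5,850. income exceeds $314,100 by $390,350, which is 98 full-or-partial $4,000 increments; reduction = 98 × $30 = $2,940, leaving $2,910.
Working Family Credit: $704,450 is below the $705,900 cutoff, so the full $3,025 applies.
Student Loan Interest Credit: $704,450 is at or above $411,200, so the credit is $0.
Caregiver Credit: 22% of the $442,050 excess over $262,400 is $97,251 ≥ base, so the credit is $0.
Total: $2,910 + $3,025 + $0 + $0 = $5,935.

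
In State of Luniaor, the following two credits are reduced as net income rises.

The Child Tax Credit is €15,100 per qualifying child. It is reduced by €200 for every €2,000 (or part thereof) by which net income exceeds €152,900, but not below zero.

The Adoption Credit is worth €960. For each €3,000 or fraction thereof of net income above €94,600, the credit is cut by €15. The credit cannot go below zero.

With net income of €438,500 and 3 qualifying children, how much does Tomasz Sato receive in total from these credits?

€16,700

Child Tax Credit: base = 3 × €15,100 = €45,300. income exceeds €152,900 by €285,600, which is 143 full-or-partial €2,000 increments; reduction = 143 × €200 = €28,600, leaving €16,700.
Adoption Credit: income exceeds €94,600 by €343,900 → 115 increments × €15 = €1,725 ≥ base, so the credit is €0.
Total: €16,700 + €0 = €16,700.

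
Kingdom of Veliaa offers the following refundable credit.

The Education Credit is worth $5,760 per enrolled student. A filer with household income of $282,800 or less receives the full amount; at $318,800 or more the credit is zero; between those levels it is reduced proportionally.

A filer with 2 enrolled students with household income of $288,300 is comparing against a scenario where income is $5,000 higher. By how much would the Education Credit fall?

$1,600

At $288,300 — base = 2 × $5,760 = $11,520. $288,300 is $5,500 into a $36,000 phase-out range, leaving 30,500/36,000 of the credit: $11,520 × 30,500/36,000 = $9,760.
At $293,300 — base = 2 × $5,760 = $11,520. $293,300 is $10,500 into a $36,000 phase-out range, leaving 25,500/36,000 of the credit: $11,520 × 25,500/36,000 = $8,160.
Lost: $9,760 − $8,160 = $1,600.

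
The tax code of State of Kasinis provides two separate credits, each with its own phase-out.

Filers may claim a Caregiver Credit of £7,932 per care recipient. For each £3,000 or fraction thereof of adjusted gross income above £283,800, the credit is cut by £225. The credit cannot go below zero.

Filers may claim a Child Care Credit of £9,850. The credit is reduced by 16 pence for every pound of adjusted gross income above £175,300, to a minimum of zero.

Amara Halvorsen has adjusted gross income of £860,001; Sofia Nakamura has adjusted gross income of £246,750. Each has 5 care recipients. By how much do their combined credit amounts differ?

£39,660

Amara (£860,001): Caregiver Credit: base = 5 × £7,932 = £39,660. income exceeds £283,800 by £576,201 → 193 increments × £225 = £43,425 ≥ base, so the credit is £0. Child Care Credit: 16% of the £684,701 excess over £175,300 is £109,552.16 ≥ base, so the credit is £0. total £0 + £0 = £0
Sofia (£246,750): Caregiver Credit: base = 5 × £7,932 = £39,660. £246,750 is at or below the £283,800 threshold, so the full £39,660 applies. Child Care Credit: 16% of the £71,450 excess over £175,300 is £11,432 ≥ base, so the credit is £0. total £39,660 + £0 = £39,660
Difference: |£0 − £39,660| = £39,660.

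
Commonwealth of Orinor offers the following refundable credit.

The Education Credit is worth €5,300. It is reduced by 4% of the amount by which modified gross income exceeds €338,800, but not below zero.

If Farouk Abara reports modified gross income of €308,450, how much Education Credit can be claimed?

€5,300

Education Credit: €308,450 is at or below the €338,800 threshold, so the full €5,300 applies.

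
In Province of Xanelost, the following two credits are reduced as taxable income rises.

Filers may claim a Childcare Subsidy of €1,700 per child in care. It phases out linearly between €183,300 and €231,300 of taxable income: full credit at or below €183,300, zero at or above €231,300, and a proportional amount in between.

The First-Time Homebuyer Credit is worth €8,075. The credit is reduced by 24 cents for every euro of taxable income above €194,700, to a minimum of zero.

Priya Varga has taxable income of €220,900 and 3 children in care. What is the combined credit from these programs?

€2,892

Childcare Subsidy: base = 3 × €1,700 = €5,100. €220,900 is €37,600 into a €48,000 phase-out range, leaving 10,400/48,000 of the credit: €5,100 × 10,400/48,000 = €1,105.
First-Time Homebuyer Credit: 24% of the €26,200 excess over €194,700 is €6,288; credit = €8,075 − €6,288 = €1,787.
Total: €1,105 + €1,787 = €2,892.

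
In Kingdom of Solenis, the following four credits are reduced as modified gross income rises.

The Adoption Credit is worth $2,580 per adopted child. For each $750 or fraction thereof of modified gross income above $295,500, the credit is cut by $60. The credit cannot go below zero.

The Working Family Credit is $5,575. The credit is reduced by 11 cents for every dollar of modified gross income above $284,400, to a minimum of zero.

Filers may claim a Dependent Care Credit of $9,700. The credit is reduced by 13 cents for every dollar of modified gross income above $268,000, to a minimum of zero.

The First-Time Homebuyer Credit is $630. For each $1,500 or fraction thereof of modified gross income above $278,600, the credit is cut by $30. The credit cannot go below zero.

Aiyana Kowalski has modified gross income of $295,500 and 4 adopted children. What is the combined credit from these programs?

Adoption Credit: base = 4 × $2,580 = $10,320. $295,500 is at or below the $295,500 threshold, so the full $10,320 applies.
Working Family Credit: 11% of the $11,100 excess over $284,400 is $1,221; credit = $5,575 − $1,221 = $4,354.
Dependent Care Credit: 13% of the $27,500 excess over $268,000 is $3,575; credit = $9,700 − $3,575 = $6,125.
First-Time Homebuyer Credit: income exceeds $278,600 by $16,900, which is 12 full-or-partial $1,500 increments; reduction = 12 × $30 = $360, leaving $270.
Total: $10,320 + $4,354 + $6,125 + $270 = $21,069.

$21,069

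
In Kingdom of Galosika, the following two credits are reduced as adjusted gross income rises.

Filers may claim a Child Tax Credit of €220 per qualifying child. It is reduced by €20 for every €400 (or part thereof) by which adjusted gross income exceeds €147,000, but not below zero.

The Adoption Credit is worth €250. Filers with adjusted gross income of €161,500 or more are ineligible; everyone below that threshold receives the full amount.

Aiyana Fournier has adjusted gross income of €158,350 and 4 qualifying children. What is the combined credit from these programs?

€550

Child Tax Credit: base = 4 × €220 = €880. income exceeds €147,000 by €11,350, which is 29 full-or-partial €400 increments; reduction = 29 × €20 = €580, leaving €300.
Adoption Credit: €158,350 is below the €161,500 cutoff, so the full €250 applies.
Total: €300 + €250 = €550.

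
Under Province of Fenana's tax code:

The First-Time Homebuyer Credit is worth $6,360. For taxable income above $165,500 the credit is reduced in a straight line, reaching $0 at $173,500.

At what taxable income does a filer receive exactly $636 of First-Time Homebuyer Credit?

$172,700

$636 is 636/6,360 of the full $6,360, so 5,724/6,360 of the $8,000 range has been used: income = $165,500 + $8,000 × 5,724/6,360 = $172,700.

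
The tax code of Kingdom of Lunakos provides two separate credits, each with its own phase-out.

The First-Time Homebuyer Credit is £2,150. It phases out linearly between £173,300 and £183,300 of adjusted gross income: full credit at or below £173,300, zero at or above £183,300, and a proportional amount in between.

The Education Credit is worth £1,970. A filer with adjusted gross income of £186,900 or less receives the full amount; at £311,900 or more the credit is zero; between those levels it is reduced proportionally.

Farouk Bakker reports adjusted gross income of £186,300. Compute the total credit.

£1,970

First-Time Homebuyer Credit: £186,300 is at or above £183,300, so the credit is £0.
Education Credit: £186,300 is at or below the £186,900 threshold, so the full £1,970 applies.
Total: £0 + £1,970 = £1,970.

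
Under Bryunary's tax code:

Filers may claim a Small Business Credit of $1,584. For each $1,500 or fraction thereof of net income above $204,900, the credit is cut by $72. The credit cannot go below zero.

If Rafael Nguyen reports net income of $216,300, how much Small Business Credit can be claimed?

Small Business Credit: income exceeds $204,900 by $11,400, which is 8 full-or-partial $1,500 increments; reduction = 8 × $72 = $576, leaving $1,008.

$1,008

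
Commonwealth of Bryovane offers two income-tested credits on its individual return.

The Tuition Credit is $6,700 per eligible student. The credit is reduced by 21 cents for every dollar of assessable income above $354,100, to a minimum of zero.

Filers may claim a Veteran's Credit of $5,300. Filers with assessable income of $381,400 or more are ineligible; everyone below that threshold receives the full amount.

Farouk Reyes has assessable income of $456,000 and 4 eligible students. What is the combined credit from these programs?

$5,401

Tuition Credit: base = 4 × $6,700 = $26,800. 21% of the $101,900 excess over $354,100 is $21,399; credit = $26,800 − $21,399 = $5,401.
Veteran's Credit: $456,000 meets or exceeds the $381,400 cutoff, so the credit is $0.
Total: $5,401 + $0 = $5,401.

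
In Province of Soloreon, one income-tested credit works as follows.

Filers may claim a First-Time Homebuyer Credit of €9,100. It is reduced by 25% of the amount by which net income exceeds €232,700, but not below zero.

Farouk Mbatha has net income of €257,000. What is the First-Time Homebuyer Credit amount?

€3,025

First-Time Homebuyer Credit: 25% of the €24,300 excess over €232,700 is €6,075; credit = €9,100 − €6,075 = €3,025.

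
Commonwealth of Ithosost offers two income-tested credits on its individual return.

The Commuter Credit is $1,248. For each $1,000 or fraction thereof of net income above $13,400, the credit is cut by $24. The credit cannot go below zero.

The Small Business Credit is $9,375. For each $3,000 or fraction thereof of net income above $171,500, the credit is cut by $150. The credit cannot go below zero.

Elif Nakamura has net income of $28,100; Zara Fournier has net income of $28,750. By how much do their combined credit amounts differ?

$24

Elif ($28,100): Commuter Credit: income exceeds $13,400 by $14,700, which is 15 full-or-partial $1,000 increments; reduction = 15 × $24 = $360, leaving $888. Small Business Credit: $28,100 is at or below the $171,500 threshold, so the full $9,375 applies. total $888 + $9,375 = $10,263
Zara ($28,750): Commuter Credit: income exceeds $13,400 by $15,350, which is 16 full-or-partial $1,000 increments; reduction = 16 × $24 = $384, leaving $864. Small Business Credit: $28,750 is at or below the $171,500 threshold, so the full $9,375 applies. total $864 + $9,375 = $10,239
Difference: |$10,263 − $10,239| = $24.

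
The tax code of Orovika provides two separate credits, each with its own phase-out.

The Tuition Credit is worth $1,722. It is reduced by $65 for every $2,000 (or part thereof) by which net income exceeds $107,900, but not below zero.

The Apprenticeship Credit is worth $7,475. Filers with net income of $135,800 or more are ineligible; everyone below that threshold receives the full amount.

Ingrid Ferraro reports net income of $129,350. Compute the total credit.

Tuition Credit: income exceeds $107,900 by $21,450, which is 11 full-or-partial $2,000 increments; reduction = 11 × $65 = $715, leaving $1,007.
Apprenticeship Credit: $129,350 is below the $135,800 cutoff, so the full $7,475 applies.
Total: $1,007 + $7,475 = $8,482.

$8,482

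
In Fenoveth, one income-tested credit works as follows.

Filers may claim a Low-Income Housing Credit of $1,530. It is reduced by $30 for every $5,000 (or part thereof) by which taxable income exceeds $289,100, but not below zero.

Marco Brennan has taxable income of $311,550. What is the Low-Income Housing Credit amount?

Low-Income Housing Credit: income exceeds $289,100 by $22,450, which is 5 full-or-partial $5,000 increments; reduction = 5 × $30 = $150, leaving $1,380.

$1,380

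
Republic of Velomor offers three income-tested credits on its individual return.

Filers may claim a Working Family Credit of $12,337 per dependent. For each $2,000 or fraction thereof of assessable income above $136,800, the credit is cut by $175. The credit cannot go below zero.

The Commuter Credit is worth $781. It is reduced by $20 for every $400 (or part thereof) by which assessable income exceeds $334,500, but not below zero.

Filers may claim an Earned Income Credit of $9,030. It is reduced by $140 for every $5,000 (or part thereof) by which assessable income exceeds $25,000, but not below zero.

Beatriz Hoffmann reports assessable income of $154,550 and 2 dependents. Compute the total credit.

Working Family Credit: base = 2 × $12,337 = $24,674. income exceeds $136,800 by $17,750, which is 9 full-or-partial $2,000 increments; reduction = 9 × $175 = $1,575, leaving $23,099.
Commuter Credit: $154,550 is at or below the $334,500 threshold, so the full $781 applies.
Earned Income Credit: income exceeds $25,000 by $129,550, which is 26 full-or-partial $5,000 increments; reduction = 26 × $140 = $3,640, leaving $5,390.
Total: $23,099 + $781 + $5,390 = $29,270.

$29,270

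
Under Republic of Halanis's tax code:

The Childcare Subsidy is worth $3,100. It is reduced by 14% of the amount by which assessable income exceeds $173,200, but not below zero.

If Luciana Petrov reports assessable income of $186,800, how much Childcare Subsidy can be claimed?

Childcare Subsidy: 14% of the $13,600 excess over $173,200 is $1,904; credit = $3,100 − $1,904 = $1,196.

$1,196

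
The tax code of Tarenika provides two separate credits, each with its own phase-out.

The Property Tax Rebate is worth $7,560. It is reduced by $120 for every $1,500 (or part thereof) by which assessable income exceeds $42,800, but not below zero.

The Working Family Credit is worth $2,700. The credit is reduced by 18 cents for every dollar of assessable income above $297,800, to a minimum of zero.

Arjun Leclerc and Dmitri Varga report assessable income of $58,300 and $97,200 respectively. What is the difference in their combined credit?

Arjun ($58,300): Property Tax Rebate: income exceeds $42,800 by $15,500, which is 11 full-or-partial $1,500 increments; reduction = 11 × $120 = $1,320, leaving $6,240. Working Family Credit: $58,300 is at or below the $297,800 threshold, so the full $2,700 applies. total $6,240 + $2,700 = $8,940
Dmitri ($97,200): Property Tax Rebate: income exceeds $42,800 by $54,400, which is 37 full-or-partial $1,500 increments; reduction = 37 × $120 = $4,440, leaving $3,120. Working Family Credit: $97,200 is at or below the $297,800 threshold, so the full $2,700 applies. total $3,120 + $2,700 = $5,820
Difference: |$8,940 − $5,820| = $3,120.

$3,120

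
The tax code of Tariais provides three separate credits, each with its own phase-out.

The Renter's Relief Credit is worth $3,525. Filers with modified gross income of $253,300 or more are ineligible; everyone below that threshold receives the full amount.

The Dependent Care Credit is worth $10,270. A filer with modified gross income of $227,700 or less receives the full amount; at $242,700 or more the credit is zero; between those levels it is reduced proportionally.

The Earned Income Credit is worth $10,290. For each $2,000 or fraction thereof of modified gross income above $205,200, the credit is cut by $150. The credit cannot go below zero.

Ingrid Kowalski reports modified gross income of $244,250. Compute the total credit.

$10,815

Renter's Relief Credit: $244,250 is below the $253,300 cutoff, so the full $3,525 applies.
Dependent Care Credit: $244,250 is at or above $242,700, so the credit is $0.
Earned Income Credit: income exceeds $205,200 by $39,050, which is 20 full-or-partial $2,000 increments; reduction = 20 × $150 = $3,000, leaving $7,290.
Total: $3,525 + $0 + $7,290 = $10,815.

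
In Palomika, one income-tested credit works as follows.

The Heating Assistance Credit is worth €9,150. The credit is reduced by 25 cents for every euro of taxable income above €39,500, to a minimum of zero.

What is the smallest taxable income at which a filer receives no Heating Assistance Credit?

The credit falls by 25% of each euro above €39,500, so it reaches zero when the excess is €9,150 / 25% = €36,600: income = €39,500 + €36,600 = €76,100.

€76,100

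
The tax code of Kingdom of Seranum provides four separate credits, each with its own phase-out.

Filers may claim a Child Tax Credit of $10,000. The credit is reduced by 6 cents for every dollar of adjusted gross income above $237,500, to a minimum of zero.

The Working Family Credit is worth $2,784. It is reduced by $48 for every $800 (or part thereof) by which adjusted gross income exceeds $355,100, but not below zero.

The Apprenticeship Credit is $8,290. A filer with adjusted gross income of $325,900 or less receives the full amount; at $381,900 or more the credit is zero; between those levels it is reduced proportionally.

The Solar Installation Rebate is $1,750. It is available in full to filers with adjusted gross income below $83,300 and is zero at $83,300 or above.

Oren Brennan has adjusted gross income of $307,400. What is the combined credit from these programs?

$16,880

Child Tax Credit: 6% of the $69,900 excess over $237,500 is $4,194; credit = $10,000 − $4,194 = $5,806.
Working Family Credit: $307,400 is at or below the $355,100 threshold, so the full $2,784 applies.
Apprenticeship Credit: $307,400 is at or below the $325,900 threshold, so the full $8,290 applies.
Solar Installation Rebate: $307,400 meets or exceeds the $83,300 cutoff, so the credit is $0.
Total: $5,806 + $2,784 + $8,290 + $0 = $16,880.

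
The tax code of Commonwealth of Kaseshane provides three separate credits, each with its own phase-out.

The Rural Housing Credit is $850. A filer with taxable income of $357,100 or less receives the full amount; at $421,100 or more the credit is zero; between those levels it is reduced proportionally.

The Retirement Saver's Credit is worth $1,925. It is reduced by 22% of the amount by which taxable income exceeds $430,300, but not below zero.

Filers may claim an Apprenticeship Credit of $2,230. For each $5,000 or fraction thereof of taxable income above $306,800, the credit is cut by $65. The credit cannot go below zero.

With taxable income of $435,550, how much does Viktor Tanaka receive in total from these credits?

Rural Housing Credit: $435,550 is at or above $421,100, so the credit is $0.
Retirement Saver's Credit: 22% of the $5,250 excess over $430,300 is $1,155; credit = $1,925 − $1,155 = $770.
Apprenticeship Credit: income exceeds $306,800 by $128,750, which is 26 full-or-partial $5,000 increments; reduction = 26 × $65 = $1,690, leaving $540.
Total: $0 + $770 + $540 = $1,310.

$1,310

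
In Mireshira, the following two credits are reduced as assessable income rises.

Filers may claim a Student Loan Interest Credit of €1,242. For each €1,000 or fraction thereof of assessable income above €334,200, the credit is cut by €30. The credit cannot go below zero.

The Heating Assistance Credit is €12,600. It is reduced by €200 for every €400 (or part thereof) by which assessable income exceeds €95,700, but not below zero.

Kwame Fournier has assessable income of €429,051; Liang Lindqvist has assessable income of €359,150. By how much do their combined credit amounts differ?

€492

Kwame (€429,051): Student Loan Interest Credit: income exceeds €334,200 by €94,851 → 95 increments × €30 = €2,850 ≥ base, so the credit is €0. Heating Assistance Credit: income exceeds €95,700 by €333,351 → 834 increments × €200 = €166,800 ≥ base, so the credit is €0. total €0 + €0 = €0
Liang (€359,150): Student Loan Interest Credit: income exceeds €334,200 by €24,950, which is 25 full-or-partial €1,000 increments; reduction = 25 × €30 = €750, leaving €492. Heating Assistance Credit: income exceeds €95,700 by €263,450 → 659 increments × €200 = €131,800 ≥ base, so the credit is €0. total €492 + €0 = €492
Difference: |€0 − €492| = €492.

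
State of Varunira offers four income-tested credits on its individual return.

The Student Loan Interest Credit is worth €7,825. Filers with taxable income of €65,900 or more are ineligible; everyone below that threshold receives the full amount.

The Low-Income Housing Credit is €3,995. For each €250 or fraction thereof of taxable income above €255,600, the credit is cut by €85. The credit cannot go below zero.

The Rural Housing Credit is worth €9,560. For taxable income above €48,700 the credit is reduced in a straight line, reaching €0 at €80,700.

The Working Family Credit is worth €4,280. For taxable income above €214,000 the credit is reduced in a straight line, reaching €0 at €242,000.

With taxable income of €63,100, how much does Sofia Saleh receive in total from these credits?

€21,358

Student Loan Interest Credit: €63,100 is below the €65,900 cutoff, so the full €7,825 applies.
Low-Income Housing Credit: €63,100 is at or below the €255,600 threshold, so the full €3,995 applies.
Rural Housing Credit: €63,100 is €14,400 into a €32,000 phase-out range, leaving 17,600/32,000 of the credit: €9,560 × 17,600/32,000 = €5,258.
Working Family Credit: €63,100 is at or below the €214,000 threshold, so the full €4,280 applies.
Total: €7,825 + €3,995 + €5,258 + €4,280 = €21,358.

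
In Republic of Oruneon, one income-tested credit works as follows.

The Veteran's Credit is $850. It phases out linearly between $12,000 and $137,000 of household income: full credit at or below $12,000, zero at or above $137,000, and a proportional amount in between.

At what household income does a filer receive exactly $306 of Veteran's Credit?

$306 is 306/850 of the full $850, so 544/850 of the $125,000 range has been used: income = $12,000 + $125,000 × 544/850 = $92,000.

$92,000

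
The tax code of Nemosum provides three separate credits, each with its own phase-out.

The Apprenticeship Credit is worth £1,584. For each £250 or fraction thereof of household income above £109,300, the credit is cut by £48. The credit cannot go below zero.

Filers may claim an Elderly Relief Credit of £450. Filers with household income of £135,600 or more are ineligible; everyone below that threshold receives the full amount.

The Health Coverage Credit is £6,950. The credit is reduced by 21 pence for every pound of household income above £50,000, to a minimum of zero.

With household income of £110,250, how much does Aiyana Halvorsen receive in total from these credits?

£1,842

Apprenticeship Credit: income exceeds £109,300 by £950, which is 4 full-or-partial £250 increments; reduction = 4 × £48 = £192, leaving £1,392.
Elderly Relief Credit: £110,250 is below the £135,600 cutoff, so the full £450 applies.
Health Coverage Credit: 21% of the £60,250 excess over £50,000 is £12,652.50 ≥ base, so the credit is £0.
Total: £1,392 + £450 + £0 = £1,842.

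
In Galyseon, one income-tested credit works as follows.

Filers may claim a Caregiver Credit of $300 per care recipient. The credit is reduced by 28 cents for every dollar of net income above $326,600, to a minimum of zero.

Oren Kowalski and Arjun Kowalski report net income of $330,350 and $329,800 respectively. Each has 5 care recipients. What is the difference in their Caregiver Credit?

Oren ($330,350): Caregiver Credit: base = 5 × $300 = $1,500. 28% of the $3,750 excess over $326,600 is $1,050; credit = $1,500 − $1,050 = $450.
Arjun ($329,800): Caregiver Credit: base = 5 × $300 = $1,500. 28% of the $3,200 excess over $326,600 is $896; credit = $1,500 − $896 = $604.
Difference: |$450 − $604| = $154.

$154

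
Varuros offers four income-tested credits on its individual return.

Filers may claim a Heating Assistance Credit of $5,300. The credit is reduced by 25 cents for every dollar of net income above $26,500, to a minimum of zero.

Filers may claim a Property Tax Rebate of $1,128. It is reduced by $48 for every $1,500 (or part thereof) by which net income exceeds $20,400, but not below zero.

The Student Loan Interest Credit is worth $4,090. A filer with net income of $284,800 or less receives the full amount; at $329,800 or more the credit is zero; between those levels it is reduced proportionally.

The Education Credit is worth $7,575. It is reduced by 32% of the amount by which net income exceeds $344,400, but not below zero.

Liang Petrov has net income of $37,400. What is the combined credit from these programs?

Heating Assistance Credit: 25% of the $10,900 excess over $26,500 is $2,725; credit = $5,300 − $2,725 = $2,575.
Property Tax Rebate: income exceeds $20,400 by $17,000, which is 12 full-or-partial $1,500 increments; reduction = 12 × $48 = $576, leaving $552.
Student Loan Interest Credit: $37,400 is at or below the $284,800 threshold, so the full $4,090 applies.
Education Credit: $37,400 is at or below the $344,400 threshold, so the full $7,575 applies.
Total: $2,575 + $552 + $4,090 + $7,575 = $14,792.

$14,792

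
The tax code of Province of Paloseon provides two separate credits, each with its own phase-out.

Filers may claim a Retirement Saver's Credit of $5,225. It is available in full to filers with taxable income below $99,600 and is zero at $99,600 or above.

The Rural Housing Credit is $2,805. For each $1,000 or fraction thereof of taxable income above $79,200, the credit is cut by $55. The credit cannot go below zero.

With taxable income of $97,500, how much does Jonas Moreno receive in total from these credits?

$6,985

Retirement Saver's Credit: $97,500 is below the $99,600 cutoff, so the full $5,225 applies.
Rural Housing Credit: income exceeds $79,200 by $18,300, which is 19 full-or-partial $1,000 increments; reduction = 19 × $55 = $1,045, leaving $1,760.
Total: $5,225 + $1,760 = $6,985.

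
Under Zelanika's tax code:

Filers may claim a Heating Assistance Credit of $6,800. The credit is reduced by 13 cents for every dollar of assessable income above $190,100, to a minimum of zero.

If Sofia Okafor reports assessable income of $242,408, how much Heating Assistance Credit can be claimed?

Heating Assistance Credit: 13% of the $52,308 excess over $190,100 is $6,800.04 ≥ base, so the credit is $0.

$0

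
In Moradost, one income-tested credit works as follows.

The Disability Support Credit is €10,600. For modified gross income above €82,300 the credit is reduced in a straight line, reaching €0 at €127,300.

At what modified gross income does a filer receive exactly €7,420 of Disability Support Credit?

€95,800

€7,420 is 7,420/10,600 of the full €10,600, so 3,180/10,600 of the €45,000 range has been used: income = €82,300 + €45,000 × 3,180/10,600 = €95,800.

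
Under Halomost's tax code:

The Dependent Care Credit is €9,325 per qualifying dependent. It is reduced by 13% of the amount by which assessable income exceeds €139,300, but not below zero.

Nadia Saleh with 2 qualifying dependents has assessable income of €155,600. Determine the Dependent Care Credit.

€16,531

Dependent Care Credit: base = 2 × €9,325 = €18,650. 13% of the €16,300 excess over €139,300 is €2,119; credit = €18,650 − €2,119 = €16,531.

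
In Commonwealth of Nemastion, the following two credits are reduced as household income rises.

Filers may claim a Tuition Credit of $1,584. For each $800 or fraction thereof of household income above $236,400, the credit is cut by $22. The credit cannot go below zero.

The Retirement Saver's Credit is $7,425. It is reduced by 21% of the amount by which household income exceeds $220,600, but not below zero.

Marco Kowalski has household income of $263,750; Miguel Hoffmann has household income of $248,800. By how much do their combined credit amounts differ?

$1,921

Marco ($263,750): Tuition Credit: income exceeds $236,400 by $27,350, which is 35 full-or-partial $800 increments; reduction = 35 × $22 = $770, leaving $814. Retirement Saver's Credit: 21% of the $43,150 excess over $220,600 is $9,061.50 ≥ base, so the credit is $0. total $814 + $0 = $814
Miguel ($248,800): Tuition Credit: income exceeds $236,400 by $12,400, which is 16 full-or-partial $800 increments; reduction = 16 × $22 = $352, leaving $1,232. Retirement Saver's Credit: 21% of the $28,200 excess over $220,600 is $5,922; credit = $7,425 − $5,922 = $1,503. total $1,232 + $1,503 = $2,735
Difference: |$814 − $2,735| = $1,921.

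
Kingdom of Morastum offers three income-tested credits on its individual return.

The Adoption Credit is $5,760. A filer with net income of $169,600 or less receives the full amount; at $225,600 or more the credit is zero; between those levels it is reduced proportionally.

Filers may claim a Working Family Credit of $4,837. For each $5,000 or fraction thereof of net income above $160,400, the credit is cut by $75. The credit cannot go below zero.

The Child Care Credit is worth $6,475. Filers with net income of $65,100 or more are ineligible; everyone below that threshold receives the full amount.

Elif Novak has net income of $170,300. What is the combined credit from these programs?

$10,375

Adoption Credit: $170,300 is $700 into a $56,000 phase-out range, leaving 55,300/56,000 of the credit: $5,760 × 55,300/56,000 = $5,688.
Working Family Credit: income exceeds $160,400 by $9,900, which is 2 full-or-partial $5,000 increments; reduction = 2 × $75 = $150, leaving $4,687.
Child Care Credit: $170,300 meets or exceeds the $65,100 cutoff, so the credit is $0.
Total: $5,688 + $4,687 + $0 = $10,375.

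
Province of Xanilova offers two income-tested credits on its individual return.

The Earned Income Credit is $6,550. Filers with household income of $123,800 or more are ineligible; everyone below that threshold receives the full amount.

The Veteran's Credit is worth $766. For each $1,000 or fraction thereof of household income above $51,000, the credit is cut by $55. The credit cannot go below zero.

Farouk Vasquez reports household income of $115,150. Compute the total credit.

Earned Income Credit: $115,150 is below the $123,800 cutoff, so the full $6,550 applies.
Veteran's Credit: income exceeds $51,000 by $64,150 → 65 increments × $55 = $3,575 ≥ base, so the credit is $0.
Total: $6,550 + $0 = $6,550.

$6,550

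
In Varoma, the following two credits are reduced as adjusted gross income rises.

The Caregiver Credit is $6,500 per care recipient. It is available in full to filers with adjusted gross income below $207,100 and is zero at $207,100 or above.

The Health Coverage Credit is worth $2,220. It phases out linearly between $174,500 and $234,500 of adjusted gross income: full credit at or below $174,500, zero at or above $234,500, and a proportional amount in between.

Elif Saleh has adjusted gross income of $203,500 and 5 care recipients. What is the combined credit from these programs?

$33,647

Caregiver Credit: base = 5 × $6,500 = $32,500. $203,500 is below the $207,100 cutoff, so the full $32,500 applies.
Health Coverage Credit: $203,500 is $29,000 into a $60,000 phase-out range, leaving 31,000/60,000 of the credit: $2,220 × 31,000/60,000 = $1,147.
Total: $32,500 + $1,147 = $33,647.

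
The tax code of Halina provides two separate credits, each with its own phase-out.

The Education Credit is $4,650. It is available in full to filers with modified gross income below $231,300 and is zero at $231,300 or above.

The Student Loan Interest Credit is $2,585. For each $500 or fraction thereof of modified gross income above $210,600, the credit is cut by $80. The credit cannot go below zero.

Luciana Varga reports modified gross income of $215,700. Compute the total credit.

$6,355

Education Credit: $215,700 is below the $231,300 cutoff, so the full $4,650 applies.
Student Loan Interest Credit: income exceeds $210,600 by $5,100, which is 11 full-or-partial $500 increments; reduction = 11 × $80 = $880, leaving $1,705.
Total: $4,650 + $1,705 = $6,355.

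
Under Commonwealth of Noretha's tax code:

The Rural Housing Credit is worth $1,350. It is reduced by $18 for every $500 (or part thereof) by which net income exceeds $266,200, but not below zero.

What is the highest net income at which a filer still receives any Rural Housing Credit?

$303,200

After 74 increments the reduction is 74 × $18 = $1,332, leaving $18; one more increment wipes it out. Increment 74 ends at excess 74 × $500 = $37,000, so the highest qualifying income is $266,200 + $37,000 = $303,200.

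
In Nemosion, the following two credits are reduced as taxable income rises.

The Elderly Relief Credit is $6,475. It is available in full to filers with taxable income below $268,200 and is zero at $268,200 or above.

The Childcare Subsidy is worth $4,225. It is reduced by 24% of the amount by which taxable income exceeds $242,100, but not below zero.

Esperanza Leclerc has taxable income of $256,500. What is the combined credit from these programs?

Elderly Relief Credit: $256,500 is below the $268,200 cutoff, so the full $6,475 applies.
Childcare Subsidy: 24% of the $14,400 excess over $242,100 is $3,456; credit = $4,225 − $3,456 = $769.
Total: $6,475 + $769 = $7,244.

$7,244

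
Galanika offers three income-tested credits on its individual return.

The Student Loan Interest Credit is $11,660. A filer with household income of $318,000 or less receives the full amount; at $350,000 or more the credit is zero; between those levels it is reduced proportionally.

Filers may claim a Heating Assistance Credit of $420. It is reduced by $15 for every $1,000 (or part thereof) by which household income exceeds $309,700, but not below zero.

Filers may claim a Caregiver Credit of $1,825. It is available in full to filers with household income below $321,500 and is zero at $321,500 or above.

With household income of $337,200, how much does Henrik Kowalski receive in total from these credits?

Student Loan Interest Credit: $337,200 is $19,200 into a $32,000 phase-out range, leaving 12,800/32,000 of the credit: $11,660 × 12,800/32,000 = $4,664.
Heating Assistance Credit: income exceeds $309,700 by $27,500 → 28 increments × $15 = $420 ≥ base, so the credit is $0.
Caregiver Credit: $337,200 meets or exceeds the $321,500 cutoff, so the credit is $0.
Total: $4,664 + $0 + $0 = $4,664.

$4,664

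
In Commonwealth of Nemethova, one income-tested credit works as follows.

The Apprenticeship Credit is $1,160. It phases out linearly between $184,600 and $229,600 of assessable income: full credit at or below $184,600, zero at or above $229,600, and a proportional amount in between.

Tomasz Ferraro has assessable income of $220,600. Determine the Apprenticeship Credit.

Apprenticeship Credit: $220,600 is $36,000 into a $45,000 phase-out range, leaving 9,000/45,000 of the credit: $1,160 × 9,000/45,000 = $232.

$232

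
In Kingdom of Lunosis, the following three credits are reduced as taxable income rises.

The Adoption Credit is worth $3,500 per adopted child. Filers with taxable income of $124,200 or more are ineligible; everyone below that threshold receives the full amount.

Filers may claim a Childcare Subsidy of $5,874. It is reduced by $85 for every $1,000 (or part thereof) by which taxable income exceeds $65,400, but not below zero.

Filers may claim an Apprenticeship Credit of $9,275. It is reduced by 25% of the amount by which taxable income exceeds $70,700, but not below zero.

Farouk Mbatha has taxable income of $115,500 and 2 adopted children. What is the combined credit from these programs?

$8,539

Adoption Credit: base = 2 × $3,500 = $7,000. $115,500 is below the $124,200 cutoff, so the full $7,000 applies.
Childcare Subsidy: income exceeds $65,400 by $50,100, which is 51 full-or-partial $1,000 increments; reduction = 51 × $85 = $4,335, leaving $1,539.
Apprenticeship Credit: 25% of the $44,800 excess over $70,700 is $11,200 ≥ base, so the credit is $0.
Total: $7,000 + $1,539 + $0 = $8,539.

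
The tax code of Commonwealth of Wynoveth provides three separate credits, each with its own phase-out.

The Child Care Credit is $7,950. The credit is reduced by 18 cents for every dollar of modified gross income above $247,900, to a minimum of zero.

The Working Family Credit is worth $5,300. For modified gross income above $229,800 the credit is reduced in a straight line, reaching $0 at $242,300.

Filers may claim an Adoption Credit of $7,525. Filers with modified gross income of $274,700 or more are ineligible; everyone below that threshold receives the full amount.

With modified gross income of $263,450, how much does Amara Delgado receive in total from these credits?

$12,676

Child Care Credit: 18% of the $15,550 excess over $247,900 is $2,799; credit = $7,950 − $2,799 = $5,151.
Working Family Credit: $263,450 is at or above $242,300, so the credit is $0.
Adoption Credit: $263,450 is below the $274,700 cutoff, so the full $7,525 applies.
Total: $5,151 + $0 + $7,525 = $12,676.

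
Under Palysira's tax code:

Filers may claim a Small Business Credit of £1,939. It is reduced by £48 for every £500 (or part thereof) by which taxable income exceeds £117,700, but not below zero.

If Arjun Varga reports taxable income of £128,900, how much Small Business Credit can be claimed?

Small Business Credit: income exceeds £117,700 by £11,200, which is 23 full-or-partial £500 increments; reduction = 23 × £48 = £1,104, leaving £835.

£835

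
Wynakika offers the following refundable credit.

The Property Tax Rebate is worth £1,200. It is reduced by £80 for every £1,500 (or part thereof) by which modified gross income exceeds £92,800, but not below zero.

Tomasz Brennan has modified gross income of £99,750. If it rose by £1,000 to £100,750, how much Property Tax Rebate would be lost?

£80

At £99,750 — income exceeds £92,800 by £6,950, which is 5 full-or-partial £1,500 increments; reduction = 5 × £80 = £400, leaving £800.
At £100,750 — income exceeds £92,800 by £7,950, which is 6 full-or-partial £1,500 increments; reduction = 6 × £80 = £480, leaving £720.
Lost: £800 − £720 = £80.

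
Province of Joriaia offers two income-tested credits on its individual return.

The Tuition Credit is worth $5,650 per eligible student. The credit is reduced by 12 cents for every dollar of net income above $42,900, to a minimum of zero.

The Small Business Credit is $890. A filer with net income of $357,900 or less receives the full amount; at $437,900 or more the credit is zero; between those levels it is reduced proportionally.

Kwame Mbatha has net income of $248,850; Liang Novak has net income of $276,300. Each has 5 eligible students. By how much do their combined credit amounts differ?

$3,294

Kwame ($248,850): Tuition Credit: base = 5 × $5,650 = $28,250. 12% of the $205,950 excess over $42,900 is $24,714; credit = $28,250 − $24,714 = $3,536. Small Business Credit: $248,850 is at or below the $357,900 threshold, so the full $890 applies. total $3,536 + $890 = $4,426
Liang ($276,300): Tuition Credit: base = 5 × $5,650 = $28,250. 12% of the $233,400 excess over $42,900 is $28,008; credit = $28,250 − $28,008 = $242. Small Business Credit: $276,300 is at or below the $357,900 threshold, so the full $890 applies. total $242 + $890 = $1,132
Difference: |$4,426 − $1,132| = $3,294.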